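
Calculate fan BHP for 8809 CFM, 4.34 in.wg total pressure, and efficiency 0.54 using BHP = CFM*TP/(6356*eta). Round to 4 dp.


BHP = 8809 * 4.34 / (6356 * 0.54) = 11.1388 hp

11.1388 hp


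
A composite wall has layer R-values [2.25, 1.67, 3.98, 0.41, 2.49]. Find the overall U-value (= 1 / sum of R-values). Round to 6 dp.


R_total = 2.25 + 1.67 + 3.98 + 0.41 + 2.49 = 10.80
U = 1/10.80 = 0.092593

0.092593


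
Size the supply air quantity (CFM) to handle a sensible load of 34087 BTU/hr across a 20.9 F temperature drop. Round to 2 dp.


CFM = 34087 / (1.08 * 20.9) = 1510.15

1510.15 CFM


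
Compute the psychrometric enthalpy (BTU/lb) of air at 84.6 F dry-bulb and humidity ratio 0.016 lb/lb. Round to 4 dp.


h = 0.24*84.6 + 0.016*(1061+0.444*84.6) = 37.8810 BTU/lb

37.8810 BTU/lb


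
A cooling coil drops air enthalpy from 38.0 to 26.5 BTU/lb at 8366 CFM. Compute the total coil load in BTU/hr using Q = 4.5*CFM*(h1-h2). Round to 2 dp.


Q = 4.5 * 8366 * (38.0 - 26.5) = 432940.50 BTU/hr

432940.50 BTU/hr


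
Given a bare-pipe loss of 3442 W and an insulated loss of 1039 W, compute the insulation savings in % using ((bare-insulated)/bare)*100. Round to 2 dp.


Savings = ((3442-1039)/3442)*100 = 69.81 %

69.81 %


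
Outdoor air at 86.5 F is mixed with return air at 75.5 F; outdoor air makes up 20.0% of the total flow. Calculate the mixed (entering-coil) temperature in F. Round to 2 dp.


T_mix = 75.5 + (20.0/100)*(86.5-75.5) = 77.70 F

77.70 F


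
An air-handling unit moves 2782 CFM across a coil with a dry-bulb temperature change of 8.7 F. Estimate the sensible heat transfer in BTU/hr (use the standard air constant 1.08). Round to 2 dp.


Q = 1.08 * 2782 * 8.7 = 26139.67 BTU/hr

26139.67 BTU/hr


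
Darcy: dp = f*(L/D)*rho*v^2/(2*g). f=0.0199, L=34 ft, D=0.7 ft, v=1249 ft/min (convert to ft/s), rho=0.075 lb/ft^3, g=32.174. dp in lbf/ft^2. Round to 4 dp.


v_fps = 1249/60 = 20.8167 ft/s
dp = 0.0199*(34/0.7)*0.075*20.8167^2/(2*32.174) = 0.4882 lbf/ft^2

0.4882 lbf/ft^2


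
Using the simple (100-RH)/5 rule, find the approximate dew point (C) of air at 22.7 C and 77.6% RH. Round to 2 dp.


Td = 22.7 - (100-77.6)/5 = 18.22 C

18.22 C


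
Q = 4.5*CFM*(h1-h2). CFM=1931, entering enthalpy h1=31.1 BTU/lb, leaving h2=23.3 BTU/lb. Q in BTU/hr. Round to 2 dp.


Q = 4.5 * 1931 * (31.1 - 23.3) = 67778.10 BTU/hr

67778.10 BTU/hr


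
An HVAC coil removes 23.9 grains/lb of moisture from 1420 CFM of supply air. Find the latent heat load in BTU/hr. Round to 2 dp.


Q = 0.68 * 1420 * 23.9 = 23077.84 BTU/hr

23077.84 BTU/hr


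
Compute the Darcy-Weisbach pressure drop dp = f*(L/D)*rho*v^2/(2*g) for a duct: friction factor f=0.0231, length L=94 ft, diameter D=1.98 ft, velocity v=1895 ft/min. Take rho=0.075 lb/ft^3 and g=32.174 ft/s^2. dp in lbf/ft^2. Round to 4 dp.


v_fps = 1895/60 = 31.5833 ft/s
dp = 0.0231*(94/1.98)*0.075*31.5833^2/(2*32.174) = 1.2750 lbf/ft^2

1.2750 lbf/ft^2


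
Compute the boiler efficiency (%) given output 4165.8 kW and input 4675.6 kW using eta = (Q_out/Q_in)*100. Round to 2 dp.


eta = (4165.8/4675.6)*100 = 89.10 %

89.10 %


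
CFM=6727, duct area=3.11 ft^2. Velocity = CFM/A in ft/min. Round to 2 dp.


V = 6727 / 3.11 = 2163.02 ft/min

2163.02 ft/min


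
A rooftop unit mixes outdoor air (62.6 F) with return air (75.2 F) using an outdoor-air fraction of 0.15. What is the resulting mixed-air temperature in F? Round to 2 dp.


T_mix = 0.15*62.6 + 0.85*75.2 = 73.31 F

73.31 F


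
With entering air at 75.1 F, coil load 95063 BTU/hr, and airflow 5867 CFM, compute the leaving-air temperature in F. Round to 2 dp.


dT = 95063/(1.08*5867) = 15.0028
T_leave = 75.1 - 15.0028 = 60.10 F

60.10 F


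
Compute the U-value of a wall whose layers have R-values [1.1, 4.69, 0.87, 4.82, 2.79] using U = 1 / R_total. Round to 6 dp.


R_total = 1.1 + 4.69 + 0.87 + 4.82 + 2.79 = 14.27
U = 1/14.27 = 0.070077

0.070077


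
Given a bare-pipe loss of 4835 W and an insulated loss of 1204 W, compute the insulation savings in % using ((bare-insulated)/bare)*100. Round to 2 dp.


Savings = ((4835-1204)/4835)*100 = 75.10 %

75.10 %


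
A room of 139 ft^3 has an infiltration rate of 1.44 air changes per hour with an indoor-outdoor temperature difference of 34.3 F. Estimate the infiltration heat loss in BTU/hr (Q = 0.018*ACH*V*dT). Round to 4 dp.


Q = 0.018 * 1.44 * 139 * 34.3 = 123.5788 BTU/hr

123.5788 BTU/hr


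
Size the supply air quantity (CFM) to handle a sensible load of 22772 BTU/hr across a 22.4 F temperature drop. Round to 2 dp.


CFM = 22772 / (1.08 * 22.4) = 941.30

941.30 CFM


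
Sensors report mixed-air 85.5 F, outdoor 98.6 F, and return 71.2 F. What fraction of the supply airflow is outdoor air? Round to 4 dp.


frac = (85.5 - 71.2) / (98.6 - 71.2) = 0.5219

0.5219


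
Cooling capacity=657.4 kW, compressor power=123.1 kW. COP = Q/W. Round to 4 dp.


COP = 657.4 / 123.1 = 5.3404

5.3404


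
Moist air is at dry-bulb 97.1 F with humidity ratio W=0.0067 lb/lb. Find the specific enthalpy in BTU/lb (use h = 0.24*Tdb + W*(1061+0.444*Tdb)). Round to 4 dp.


h = 0.24*97.1 + 0.0067*(1061+0.444*97.1) = 30.7016 BTU/lb

30.7016 BTU/lb


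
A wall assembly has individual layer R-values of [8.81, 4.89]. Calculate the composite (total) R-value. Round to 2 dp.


R_total = 8.81 + 4.89 = 13.70

13.70


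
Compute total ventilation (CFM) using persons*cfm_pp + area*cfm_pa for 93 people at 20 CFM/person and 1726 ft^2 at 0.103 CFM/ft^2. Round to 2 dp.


Total = 93*20 + 1726*0.103 = 2037.78 CFM

2037.78 CFM


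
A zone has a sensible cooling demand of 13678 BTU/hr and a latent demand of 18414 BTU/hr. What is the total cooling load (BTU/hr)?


Qt = 13678 + 18414 = 32092 BTU/hr

32092 BTU/hr


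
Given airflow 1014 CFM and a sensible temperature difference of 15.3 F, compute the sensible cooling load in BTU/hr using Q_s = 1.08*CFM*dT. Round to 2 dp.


Q = 1.08 * 1014 * 15.3 = 16755.34 BTU/hr

16755.34 BTU/hr


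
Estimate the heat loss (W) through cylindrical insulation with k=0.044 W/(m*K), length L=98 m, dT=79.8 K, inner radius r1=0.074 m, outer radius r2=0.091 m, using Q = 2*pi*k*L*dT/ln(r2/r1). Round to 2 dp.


Q = 2*pi*0.044*98*79.8/ln(0.091/0.074) = 10454.97 W

10454.97 W


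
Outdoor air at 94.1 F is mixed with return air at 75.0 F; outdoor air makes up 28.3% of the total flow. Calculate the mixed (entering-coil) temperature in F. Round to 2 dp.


T_mix = 75.0 + (28.3/100)*(94.1-75.0) = 80.41 F

80.41 F


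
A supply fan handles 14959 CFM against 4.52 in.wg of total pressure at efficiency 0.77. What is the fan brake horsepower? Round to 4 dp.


BHP = 14959 * 4.52 / (6356 * 0.77) = 13.8155 hp

13.8155 hp


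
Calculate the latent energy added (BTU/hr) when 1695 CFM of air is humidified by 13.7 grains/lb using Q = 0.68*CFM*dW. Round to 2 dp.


Q = 0.68 * 1695 * 13.7 = 15790.62 BTU/hr

15790.62 BTU/hr


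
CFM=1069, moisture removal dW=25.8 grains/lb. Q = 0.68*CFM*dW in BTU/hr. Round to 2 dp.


Q = 0.68 * 1069 * 25.8 = 18754.54 BTU/hr

18754.54 BTU/hr


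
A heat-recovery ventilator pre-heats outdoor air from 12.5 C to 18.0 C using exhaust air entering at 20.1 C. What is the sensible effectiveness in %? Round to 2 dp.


eff = (18.0-12.5)/(20.1-12.5)*100 = 72.37 %

72.37 %


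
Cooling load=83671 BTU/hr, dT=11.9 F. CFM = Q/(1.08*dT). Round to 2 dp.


CFM = 83671 / (1.08 * 11.9) = 6510.35

6510.35 CFM


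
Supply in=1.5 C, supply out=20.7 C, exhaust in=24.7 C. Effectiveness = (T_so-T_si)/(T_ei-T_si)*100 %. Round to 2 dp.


eff = (20.7-1.5)/(24.7-1.5)*100 = 82.76 %

82.76 %


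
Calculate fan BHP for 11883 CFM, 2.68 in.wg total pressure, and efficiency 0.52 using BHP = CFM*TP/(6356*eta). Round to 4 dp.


BHP = 11883 * 2.68 / (6356 * 0.52) = 9.6355 hp

9.6355 hp


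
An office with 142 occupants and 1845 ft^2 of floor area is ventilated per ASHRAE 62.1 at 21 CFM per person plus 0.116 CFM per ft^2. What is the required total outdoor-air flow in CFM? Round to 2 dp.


Total = 142*21 + 1845*0.116 = 3196.02 CFM

3196.02 CFM


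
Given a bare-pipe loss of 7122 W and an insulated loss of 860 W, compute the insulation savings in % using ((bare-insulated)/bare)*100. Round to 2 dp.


Savings = ((7122-860)/7122)*100 = 87.92 %

87.92 %


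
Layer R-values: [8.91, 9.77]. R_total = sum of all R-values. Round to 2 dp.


R_total = 8.91 + 9.77 = 18.68

18.68


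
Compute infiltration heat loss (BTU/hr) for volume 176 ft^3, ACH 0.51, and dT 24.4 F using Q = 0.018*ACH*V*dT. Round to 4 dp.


Q = 0.018 * 0.51 * 176 * 24.4 = 39.4226 BTU/hr

39.4226 BTU/hr


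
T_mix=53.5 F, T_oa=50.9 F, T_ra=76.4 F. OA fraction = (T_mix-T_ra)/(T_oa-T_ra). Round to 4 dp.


frac = (53.5 - 76.4) / (50.9 - 76.4) = 0.8980

0.8980


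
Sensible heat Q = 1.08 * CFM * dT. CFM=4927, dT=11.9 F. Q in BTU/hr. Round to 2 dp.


Q = 1.08 * 4927 * 11.9 = 63321.80 BTU/hr

63321.80 BTU/hr


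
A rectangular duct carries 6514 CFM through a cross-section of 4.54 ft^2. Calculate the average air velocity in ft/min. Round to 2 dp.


V = 6514 / 4.54 = 1434.80 ft/min

1434.80 ft/min


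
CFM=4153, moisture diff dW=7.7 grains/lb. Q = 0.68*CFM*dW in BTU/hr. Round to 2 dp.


Q = 0.68 * 4153 * 7.7 = 21745.11 BTU/hr

21745.11 BTU/hr


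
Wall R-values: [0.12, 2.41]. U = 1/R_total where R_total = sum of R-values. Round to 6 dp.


R_total = 0.12 + 2.41 = 2.53
U = 1/2.53 = 0.395257

0.395257


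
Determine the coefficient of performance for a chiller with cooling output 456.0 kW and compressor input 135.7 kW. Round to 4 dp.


COP = 456.0 / 135.7 = 3.3604

3.3604


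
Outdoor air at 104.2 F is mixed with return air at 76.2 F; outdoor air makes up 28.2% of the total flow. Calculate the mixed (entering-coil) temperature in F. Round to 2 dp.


T_mix = 76.2 + (28.2/100)*(104.2-76.2) = 84.10 F

84.10 F


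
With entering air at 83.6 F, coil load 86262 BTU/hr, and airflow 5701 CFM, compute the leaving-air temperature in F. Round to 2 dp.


dT = 86262/(1.08*5701) = 14.0102
T_leave = 83.6 - 14.0102 = 69.59 F

69.59 F


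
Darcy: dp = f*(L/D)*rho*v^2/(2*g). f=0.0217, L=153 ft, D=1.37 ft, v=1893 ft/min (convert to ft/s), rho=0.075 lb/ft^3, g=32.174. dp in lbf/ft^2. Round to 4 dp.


v_fps = 1893/60 = 31.55 ft/s
dp = 0.0217*(153/1.37)*0.075*31.55^2/(2*32.174) = 2.8116 lbf/ft^2

2.8116 lbf/ft^2


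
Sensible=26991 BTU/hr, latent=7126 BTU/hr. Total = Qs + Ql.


Qt = 26991 + 7126 = 34117 BTU/hr

34117 BTU/hr


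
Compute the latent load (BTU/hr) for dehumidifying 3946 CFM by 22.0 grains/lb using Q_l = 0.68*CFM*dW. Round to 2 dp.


Q = 0.68 * 3946 * 22.0 = 59032.16 BTU/hr

59032.16 BTU/hr


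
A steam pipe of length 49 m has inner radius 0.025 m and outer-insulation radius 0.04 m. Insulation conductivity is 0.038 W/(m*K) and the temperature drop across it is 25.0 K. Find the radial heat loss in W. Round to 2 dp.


Q = 2*pi*0.038*49*25.0/ln(0.04/0.025) = 622.30 W

622.30 W


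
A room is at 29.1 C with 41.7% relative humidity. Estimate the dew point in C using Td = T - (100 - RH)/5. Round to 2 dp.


Td = 29.1 - (100-41.7)/5 = 17.44 C

17.44 C


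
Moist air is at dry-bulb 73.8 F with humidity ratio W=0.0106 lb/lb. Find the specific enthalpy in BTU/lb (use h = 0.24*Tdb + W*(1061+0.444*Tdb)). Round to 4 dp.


h = 0.24*73.8 + 0.0106*(1061+0.444*73.8) = 29.3059 BTU/lb

29.3059 BTU/lb


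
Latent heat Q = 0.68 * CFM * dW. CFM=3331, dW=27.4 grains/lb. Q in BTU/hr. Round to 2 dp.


Q = 0.68 * 3331 * 27.4 = 62063.19 BTU/hr

62063.19 BTU/hr


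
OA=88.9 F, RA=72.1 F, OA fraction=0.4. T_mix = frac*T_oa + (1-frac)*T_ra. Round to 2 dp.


T_mix = 0.4*88.9 + 0.6*72.1 = 78.82 F

78.82 F


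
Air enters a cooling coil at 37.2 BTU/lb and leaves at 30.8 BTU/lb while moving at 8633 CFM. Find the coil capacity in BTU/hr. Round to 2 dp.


Q = 4.5 * 8633 * (37.2 - 30.8) = 248630.40 BTU/hr

248630.40 BTU/hr


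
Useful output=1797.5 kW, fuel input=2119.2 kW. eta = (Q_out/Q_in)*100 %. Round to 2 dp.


eta = (1797.5/2119.2)*100 = 84.82 %

84.82 %


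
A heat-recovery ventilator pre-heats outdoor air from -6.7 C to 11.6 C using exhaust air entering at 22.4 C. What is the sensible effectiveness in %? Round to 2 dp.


eff = (11.6-(-6.7))/(22.4-(-6.7))*100 = 62.89 %

62.89 %


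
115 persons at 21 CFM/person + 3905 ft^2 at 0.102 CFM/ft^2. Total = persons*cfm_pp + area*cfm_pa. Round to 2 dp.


Total = 115*21 + 3905*0.102 = 2813.31 CFM

2813.31 CFM


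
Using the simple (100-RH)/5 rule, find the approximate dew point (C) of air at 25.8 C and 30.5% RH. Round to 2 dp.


Td = 25.8 - (100-30.5)/5 = 11.90 C

11.90 C


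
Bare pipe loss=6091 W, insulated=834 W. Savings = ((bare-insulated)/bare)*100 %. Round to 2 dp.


Savings = ((6091-834)/6091)*100 = 86.31 %

86.31 %


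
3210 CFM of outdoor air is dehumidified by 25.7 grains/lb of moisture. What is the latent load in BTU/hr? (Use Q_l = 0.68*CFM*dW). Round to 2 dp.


Q = 0.68 * 3210 * 25.7 = 56097.96 BTU/hr

56097.96 BTU/hr


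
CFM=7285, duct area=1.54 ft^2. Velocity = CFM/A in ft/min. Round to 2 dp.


V = 7285 / 1.54 = 4730.52 ft/min

4730.52 ft/min


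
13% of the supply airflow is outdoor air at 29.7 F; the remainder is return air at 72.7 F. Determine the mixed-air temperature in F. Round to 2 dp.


T_mix = 0.13*29.7 + 0.87*72.7 = 67.11 F

67.11 F


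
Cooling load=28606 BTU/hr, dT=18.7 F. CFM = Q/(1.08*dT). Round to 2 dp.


CFM = 28606 / (1.08 * 18.7) = 1416.42

1416.42 CFM


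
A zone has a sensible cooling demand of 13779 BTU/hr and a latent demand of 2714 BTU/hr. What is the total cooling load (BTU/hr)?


Qt = 13779 + 2714 = 16493 BTU/hr

16493 BTU/hr


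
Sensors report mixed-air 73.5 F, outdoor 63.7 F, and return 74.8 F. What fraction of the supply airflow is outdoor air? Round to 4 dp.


frac = (73.5 - 74.8) / (63.7 - 74.8) = 0.1171

0.1171


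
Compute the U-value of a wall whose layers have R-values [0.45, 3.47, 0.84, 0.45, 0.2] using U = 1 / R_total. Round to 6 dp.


R_total = 0.45 + 3.47 + 0.84 + 0.45 + 0.2 = 5.41
U = 1/5.41 = 0.184843

0.184843


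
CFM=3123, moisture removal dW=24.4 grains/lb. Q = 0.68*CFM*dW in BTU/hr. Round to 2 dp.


Q = 0.68 * 3123 * 24.4 = 51816.82 BTU/hr

51816.82 BTU/hr


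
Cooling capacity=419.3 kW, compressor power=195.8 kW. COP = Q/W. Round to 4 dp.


COP = 419.3 / 195.8 = 2.1415

2.1415


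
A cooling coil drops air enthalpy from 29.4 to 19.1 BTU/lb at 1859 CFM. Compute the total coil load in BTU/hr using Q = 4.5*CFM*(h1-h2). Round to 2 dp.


Q = 4.5 * 1859 * (29.4 - 19.1) = 86164.65 BTU/hr

86164.65 BTU/hr


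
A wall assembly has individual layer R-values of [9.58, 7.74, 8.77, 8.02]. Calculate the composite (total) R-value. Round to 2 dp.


R_total = 9.58 + 7.74 + 8.77 + 8.02 = 34.11

34.11


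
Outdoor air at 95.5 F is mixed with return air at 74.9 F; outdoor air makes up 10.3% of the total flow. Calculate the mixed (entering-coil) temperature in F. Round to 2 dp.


T_mix = 74.9 + (10.3/100)*(95.5-74.9) = 77.02 F

77.02 F


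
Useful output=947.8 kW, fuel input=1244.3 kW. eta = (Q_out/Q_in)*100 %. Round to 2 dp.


eta = (947.8/1244.3)*100 = 76.17 %

76.17 %


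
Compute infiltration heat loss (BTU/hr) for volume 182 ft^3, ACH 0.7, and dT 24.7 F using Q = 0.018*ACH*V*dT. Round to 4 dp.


Q = 0.018 * 0.7 * 182 * 24.7 = 56.6420 BTU/hr

56.6420 BTU/hr


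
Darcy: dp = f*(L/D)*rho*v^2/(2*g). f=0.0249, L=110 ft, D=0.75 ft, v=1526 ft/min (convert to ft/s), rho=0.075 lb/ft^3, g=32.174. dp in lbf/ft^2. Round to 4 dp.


v_fps = 1526/60 = 25.4333 ft/s
dp = 0.0249*(110/0.75)*0.075*25.4333^2/(2*32.174) = 2.7534 lbf/ft^2

2.7534 lbf/ft^2


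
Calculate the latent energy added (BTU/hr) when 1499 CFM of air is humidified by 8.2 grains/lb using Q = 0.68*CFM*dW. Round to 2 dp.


Q = 0.68 * 1499 * 8.2 = 8358.42 BTU/hr

8358.42 BTU/hr


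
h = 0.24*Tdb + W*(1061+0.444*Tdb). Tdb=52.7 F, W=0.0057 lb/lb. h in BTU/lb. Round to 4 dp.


h = 0.24*52.7 + 0.0057*(1061+0.444*52.7) = 18.8291 BTU/lb

18.8291 BTU/lb


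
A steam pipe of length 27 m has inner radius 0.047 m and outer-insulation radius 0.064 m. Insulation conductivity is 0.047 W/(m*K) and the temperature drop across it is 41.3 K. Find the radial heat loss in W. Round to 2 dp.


Q = 2*pi*0.047*27*41.3/ln(0.064/0.047) = 1066.61 W

1066.61 W


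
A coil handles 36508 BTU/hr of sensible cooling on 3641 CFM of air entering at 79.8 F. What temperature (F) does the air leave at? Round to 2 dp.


dT = 36508/(1.08*3641) = 9.2842
T_leave = 79.8 - 9.2842 = 70.52 F

70.52 F


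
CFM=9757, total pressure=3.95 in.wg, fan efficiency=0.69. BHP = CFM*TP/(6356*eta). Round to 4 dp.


BHP = 9757 * 3.95 / (6356 * 0.69) = 8.7878 hp

8.7878 hp


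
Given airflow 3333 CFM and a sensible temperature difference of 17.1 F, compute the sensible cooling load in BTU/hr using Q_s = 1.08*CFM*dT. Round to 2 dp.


Q = 1.08 * 3333 * 17.1 = 61553.84 BTU/hr

61553.84 BTU/hr


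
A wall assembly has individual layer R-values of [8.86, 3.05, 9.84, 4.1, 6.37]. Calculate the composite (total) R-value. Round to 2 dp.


R_total = 8.86 + 3.05 + 9.84 + 4.1 + 6.37 = 32.22

32.22


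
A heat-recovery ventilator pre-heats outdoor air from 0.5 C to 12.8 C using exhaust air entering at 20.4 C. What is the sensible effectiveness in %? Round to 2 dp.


eff = (12.8-0.5)/(20.4-0.5)*100 = 61.81 %

61.81 %


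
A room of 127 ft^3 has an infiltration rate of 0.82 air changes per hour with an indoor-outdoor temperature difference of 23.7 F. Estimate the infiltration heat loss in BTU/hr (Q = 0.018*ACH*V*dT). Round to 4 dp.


Q = 0.018 * 0.82 * 127 * 23.7 = 44.4261 BTU/hr

44.4261 BTU/hr


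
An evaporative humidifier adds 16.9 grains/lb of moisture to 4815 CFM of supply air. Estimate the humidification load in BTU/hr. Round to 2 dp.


Q = 0.68 * 4815 * 16.9 = 55333.98 BTU/hr

55333.98 BTU/hr


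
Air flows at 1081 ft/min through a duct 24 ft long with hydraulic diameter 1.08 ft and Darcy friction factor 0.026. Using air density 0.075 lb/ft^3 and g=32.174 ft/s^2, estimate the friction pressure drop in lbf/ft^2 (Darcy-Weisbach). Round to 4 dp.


v_fps = 1081/60 = 18.0167 ft/s
dp = 0.026*(24/1.08)*0.075*18.0167^2/(2*32.174) = 0.2186 lbf/ft^2

0.2186 lbf/ft^2


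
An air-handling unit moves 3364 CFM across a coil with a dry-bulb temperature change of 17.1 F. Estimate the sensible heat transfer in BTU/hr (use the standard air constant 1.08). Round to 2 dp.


Q = 1.08 * 3364 * 17.1 = 62126.35 BTU/hr

62126.35 BTU/hr


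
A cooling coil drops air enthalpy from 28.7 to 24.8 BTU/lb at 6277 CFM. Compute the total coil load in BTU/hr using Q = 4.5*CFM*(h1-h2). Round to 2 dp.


Q = 4.5 * 6277 * (28.7 - 24.8) = 110161.35 BTU/hr

110161.35 BTU/hr


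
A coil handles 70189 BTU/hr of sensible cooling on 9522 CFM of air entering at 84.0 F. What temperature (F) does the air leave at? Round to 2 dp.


dT = 70189/(1.08*9522) = 6.8252
T_leave = 84.0 - 6.8252 = 77.17 F

77.17 F


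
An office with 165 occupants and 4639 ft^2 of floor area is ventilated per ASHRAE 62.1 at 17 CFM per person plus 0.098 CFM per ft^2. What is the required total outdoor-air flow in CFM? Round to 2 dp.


Total = 165*17 + 4639*0.098 = 3259.62 CFM

3259.62 CFM


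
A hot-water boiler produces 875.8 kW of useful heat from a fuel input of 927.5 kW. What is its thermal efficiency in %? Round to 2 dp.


eta = (875.8/927.5)*100 = 94.43 %

94.43 %


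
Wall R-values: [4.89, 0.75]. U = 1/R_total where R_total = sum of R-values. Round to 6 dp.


R_total = 4.89 + 0.75 = 5.64
U = 1/5.64 = 0.177305

0.177305


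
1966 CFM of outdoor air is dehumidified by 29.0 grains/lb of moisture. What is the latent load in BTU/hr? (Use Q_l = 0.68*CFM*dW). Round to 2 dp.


Q = 0.68 * 1966 * 29.0 = 38769.52 BTU/hr

38769.52 BTU/hr


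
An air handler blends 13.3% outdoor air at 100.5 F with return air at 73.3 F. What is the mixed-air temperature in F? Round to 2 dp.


T_mix = 73.3 + (13.3/100)*(100.5-73.3) = 76.92 F

76.92 F


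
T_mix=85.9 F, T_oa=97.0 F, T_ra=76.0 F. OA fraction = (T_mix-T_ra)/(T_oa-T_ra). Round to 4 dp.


frac = (85.9 - 76.0) / (97.0 - 76.0) = 0.4714

0.4714


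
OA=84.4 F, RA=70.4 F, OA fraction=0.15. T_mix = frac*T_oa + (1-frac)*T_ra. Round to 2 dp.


T_mix = 0.15*84.4 + 0.85*70.4 = 72.50 F

72.50 F


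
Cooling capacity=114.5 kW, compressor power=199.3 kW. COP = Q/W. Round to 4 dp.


COP = 114.5 / 199.3 = 0.5745

0.5745


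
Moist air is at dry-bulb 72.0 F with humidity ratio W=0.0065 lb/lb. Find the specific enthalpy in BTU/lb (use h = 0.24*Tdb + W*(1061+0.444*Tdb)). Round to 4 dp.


h = 0.24*72.0 + 0.0065*(1061+0.444*72.0) = 24.3843 BTU/lb

24.3843 BTU/lb


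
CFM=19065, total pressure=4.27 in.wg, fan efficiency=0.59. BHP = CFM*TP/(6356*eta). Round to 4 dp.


BHP = 19065 * 4.27 / (6356 * 0.59) = 21.7084 hp

21.7084 hp


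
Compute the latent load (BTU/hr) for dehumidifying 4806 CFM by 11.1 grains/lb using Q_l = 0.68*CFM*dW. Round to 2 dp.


Q = 0.68 * 4806 * 11.1 = 36275.69 BTU/hr

36275.69 BTU/hr


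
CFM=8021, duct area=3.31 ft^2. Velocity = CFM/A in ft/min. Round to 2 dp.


V = 8021 / 3.31 = 2423.26 ft/min

2423.26 ft/min


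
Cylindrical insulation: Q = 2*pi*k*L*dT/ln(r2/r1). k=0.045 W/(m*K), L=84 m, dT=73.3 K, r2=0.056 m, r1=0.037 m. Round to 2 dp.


Q = 2*pi*0.045*84*73.3/ln(0.056/0.037) = 4200.69 W

4200.69 W


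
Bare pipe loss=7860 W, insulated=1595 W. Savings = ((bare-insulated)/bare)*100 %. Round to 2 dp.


Savings = ((7860-1595)/7860)*100 = 79.71 %

79.71 %


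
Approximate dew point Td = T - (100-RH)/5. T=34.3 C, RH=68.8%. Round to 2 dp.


Td = 34.3 - (100-68.8)/5 = 28.06 C

28.06 C


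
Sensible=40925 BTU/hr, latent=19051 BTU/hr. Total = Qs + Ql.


Qt = 40925 + 19051 = 59976 BTU/hr

59976 BTU/hr


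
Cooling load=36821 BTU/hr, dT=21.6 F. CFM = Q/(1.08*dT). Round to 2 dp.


CFM = 36821 / (1.08 * 21.6) = 1578.40

1578.40 CFM


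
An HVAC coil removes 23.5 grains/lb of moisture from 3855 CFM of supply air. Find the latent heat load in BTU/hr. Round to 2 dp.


Q = 0.68 * 3855 * 23.5 = 61602.90 BTU/hr

61602.90 BTU/hr


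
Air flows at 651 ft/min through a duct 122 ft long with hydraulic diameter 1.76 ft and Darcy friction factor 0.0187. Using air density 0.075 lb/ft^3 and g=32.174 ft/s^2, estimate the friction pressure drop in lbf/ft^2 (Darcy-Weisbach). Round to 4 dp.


v_fps = 651/60 = 10.85 ft/s
dp = 0.0187*(122/1.76)*0.075*10.85^2/(2*32.174) = 0.1779 lbf/ft^2

0.1779 lbf/ft^2


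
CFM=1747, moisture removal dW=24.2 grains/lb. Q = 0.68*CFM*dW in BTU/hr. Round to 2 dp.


Q = 0.68 * 1747 * 24.2 = 28748.63 BTU/hr

28748.63 BTU/hr


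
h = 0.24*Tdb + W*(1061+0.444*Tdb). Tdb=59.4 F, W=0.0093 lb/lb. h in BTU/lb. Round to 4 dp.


h = 0.24*59.4 + 0.0093*(1061+0.444*59.4) = 24.3686 BTU/lb

24.3686 BTU/lb


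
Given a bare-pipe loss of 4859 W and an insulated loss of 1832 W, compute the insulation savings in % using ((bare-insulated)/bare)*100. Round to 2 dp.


Savings = ((4859-1832)/4859)*100 = 62.30 %

62.30 %


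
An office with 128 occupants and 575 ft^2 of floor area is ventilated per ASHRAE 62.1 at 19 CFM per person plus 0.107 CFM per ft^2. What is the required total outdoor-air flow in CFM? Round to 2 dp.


Total = 128*19 + 575*0.107 = 2493.53 CFM

2493.53 CFM


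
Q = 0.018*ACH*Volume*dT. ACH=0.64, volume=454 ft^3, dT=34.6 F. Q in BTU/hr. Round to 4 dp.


Q = 0.018 * 0.64 * 454 * 34.6 = 180.9608 BTU/hr

180.9608 BTU/hr


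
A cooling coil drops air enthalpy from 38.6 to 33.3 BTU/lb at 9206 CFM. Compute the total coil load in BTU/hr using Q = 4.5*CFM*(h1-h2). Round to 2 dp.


Q = 4.5 * 9206 * (38.6 - 33.3) = 219563.10 BTU/hr

219563.10 BTU/hr


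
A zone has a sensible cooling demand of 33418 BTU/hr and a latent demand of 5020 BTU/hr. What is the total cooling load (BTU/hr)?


Qt = 33418 + 5020 = 38438 BTU/hr

38438 BTU/hr


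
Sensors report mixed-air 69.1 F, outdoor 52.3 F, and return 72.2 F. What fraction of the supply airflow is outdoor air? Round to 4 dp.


frac = (69.1 - 72.2) / (52.3 - 72.2) = 0.1558

0.1558


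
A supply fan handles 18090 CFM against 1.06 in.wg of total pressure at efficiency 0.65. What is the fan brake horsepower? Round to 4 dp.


BHP = 18090 * 1.06 / (6356 * 0.65) = 4.6414 hp

4.6414 hp


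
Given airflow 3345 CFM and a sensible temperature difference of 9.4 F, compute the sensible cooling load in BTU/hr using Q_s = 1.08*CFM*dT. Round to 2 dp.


Q = 1.08 * 3345 * 9.4 = 33958.44 BTU/hr

33958.44 BTU/hr


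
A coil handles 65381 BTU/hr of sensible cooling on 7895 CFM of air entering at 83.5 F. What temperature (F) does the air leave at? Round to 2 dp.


dT = 65381/(1.08*7895) = 7.6679
T_leave = 83.5 - 7.6679 = 75.83 F

75.83 F


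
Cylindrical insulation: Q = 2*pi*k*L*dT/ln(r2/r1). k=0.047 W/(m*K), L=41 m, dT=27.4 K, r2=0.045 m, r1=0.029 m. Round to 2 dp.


Q = 2*pi*0.047*41*27.4/ln(0.045/0.029) = 755.07 W

755.07 W


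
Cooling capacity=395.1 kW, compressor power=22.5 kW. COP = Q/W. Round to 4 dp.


COP = 395.1 / 22.5 = 17.5600

17.5600


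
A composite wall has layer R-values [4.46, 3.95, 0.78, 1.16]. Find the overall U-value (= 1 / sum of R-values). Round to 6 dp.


R_total = 4.46 + 3.95 + 0.78 + 1.16 = 10.35
U = 1/10.35 = 0.096618

0.096618


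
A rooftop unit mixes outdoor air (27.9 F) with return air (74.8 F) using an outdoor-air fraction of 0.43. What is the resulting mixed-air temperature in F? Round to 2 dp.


T_mix = 0.43*27.9 + 0.57*74.8 = 54.63 F

54.63 F


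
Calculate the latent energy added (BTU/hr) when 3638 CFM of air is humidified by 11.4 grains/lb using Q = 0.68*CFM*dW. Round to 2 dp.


Q = 0.68 * 3638 * 11.4 = 28201.78 BTU/hr

28201.78 BTU/hr


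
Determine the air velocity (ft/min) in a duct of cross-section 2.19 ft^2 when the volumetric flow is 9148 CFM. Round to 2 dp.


V = 9148 / 2.19 = 4177.17 ft/min

4177.17 ft/min


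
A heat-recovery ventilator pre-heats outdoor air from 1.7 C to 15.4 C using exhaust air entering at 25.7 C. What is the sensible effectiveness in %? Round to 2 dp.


eff = (15.4-1.7)/(25.7-1.7)*100 = 57.08 %

57.08 %


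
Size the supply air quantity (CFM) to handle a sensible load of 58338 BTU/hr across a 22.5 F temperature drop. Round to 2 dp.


CFM = 58338 / (1.08 * 22.5) = 2400.74

2400.74 CFM


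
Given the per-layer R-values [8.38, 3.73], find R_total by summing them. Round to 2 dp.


R_total = 8.38 + 3.73 = 12.11

12.11


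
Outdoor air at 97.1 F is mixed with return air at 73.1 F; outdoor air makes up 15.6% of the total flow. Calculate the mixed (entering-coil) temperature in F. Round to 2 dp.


T_mix = 73.1 + (15.6/100)*(97.1-73.1) = 76.84 F

76.84 F


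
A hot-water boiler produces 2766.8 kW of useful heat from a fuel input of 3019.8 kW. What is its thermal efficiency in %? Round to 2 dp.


eta = (2766.8/3019.8)*100 = 91.62 %

91.62 %


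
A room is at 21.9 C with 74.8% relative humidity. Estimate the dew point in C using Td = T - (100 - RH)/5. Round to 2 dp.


Td = 21.9 - (100-74.8)/5 = 16.86 C

16.86 C


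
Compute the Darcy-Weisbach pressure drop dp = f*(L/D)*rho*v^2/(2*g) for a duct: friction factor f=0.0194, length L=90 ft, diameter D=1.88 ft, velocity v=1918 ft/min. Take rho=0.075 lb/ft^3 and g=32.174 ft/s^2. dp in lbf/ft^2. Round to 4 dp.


v_fps = 1918/60 = 31.9667 ft/s
dp = 0.0194*(90/1.88)*0.075*31.9667^2/(2*32.174) = 1.1061 lbf/ft^2

1.1061 lbf/ft^2


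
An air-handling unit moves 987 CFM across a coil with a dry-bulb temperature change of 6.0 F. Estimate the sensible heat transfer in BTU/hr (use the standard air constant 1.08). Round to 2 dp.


Q = 1.08 * 987 * 6.0 = 6395.76 BTU/hr

6395.76 BTU/hr


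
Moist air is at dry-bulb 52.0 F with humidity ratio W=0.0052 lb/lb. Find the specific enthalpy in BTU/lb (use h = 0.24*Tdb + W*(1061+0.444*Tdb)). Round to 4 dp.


h = 0.24*52.0 + 0.0052*(1061+0.444*52.0) = 18.1173 BTU/lb

18.1173 BTU/lb


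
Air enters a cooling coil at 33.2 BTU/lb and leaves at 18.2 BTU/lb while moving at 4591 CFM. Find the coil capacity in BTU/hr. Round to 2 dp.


Q = 4.5 * 4591 * (33.2 - 18.2) = 309892.50 BTU/hr

309892.50 BTU/hr


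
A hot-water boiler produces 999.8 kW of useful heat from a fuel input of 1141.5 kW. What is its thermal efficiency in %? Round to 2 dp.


eta = (999.8/1141.5)*100 = 87.59 %

87.59 %


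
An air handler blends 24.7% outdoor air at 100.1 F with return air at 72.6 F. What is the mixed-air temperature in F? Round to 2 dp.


T_mix = 72.6 + (24.7/100)*(100.1-72.6) = 79.39 F

79.39 F


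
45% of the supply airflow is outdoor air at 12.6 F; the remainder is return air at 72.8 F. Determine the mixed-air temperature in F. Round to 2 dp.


T_mix = 0.45*12.6 + 0.55*72.8 = 45.71 F

45.71 F


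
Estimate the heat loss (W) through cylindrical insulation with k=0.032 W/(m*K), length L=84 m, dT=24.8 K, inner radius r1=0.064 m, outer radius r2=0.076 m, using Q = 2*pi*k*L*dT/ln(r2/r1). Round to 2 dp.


Q = 2*pi*0.032*84*24.8/ln(0.076/0.064) = 2437.31 W

2437.31 W


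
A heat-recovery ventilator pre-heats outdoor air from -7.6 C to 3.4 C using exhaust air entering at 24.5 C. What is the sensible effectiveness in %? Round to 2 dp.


eff = (3.4-(-7.6))/(24.5-(-7.6))*100 = 34.27 %

34.27 %


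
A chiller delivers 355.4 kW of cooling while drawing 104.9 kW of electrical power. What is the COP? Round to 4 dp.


COP = 355.4 / 104.9 = 3.3880

3.3880


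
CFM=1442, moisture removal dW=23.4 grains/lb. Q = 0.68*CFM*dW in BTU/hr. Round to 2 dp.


Q = 0.68 * 1442 * 23.4 = 22945.10 BTU/hr

22945.10 BTU/hr


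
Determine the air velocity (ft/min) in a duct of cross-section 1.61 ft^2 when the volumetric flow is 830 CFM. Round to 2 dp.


V = 830 / 1.61 = 515.53 ft/min

515.53 ft/min


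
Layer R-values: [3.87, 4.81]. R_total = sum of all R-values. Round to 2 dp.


R_total = 3.87 + 4.81 = 8.68

8.68


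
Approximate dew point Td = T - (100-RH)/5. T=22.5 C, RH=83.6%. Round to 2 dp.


Td = 22.5 - (100-83.6)/5 = 19.22 C

19.22 C


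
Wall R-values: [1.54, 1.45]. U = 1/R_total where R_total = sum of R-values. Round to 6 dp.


R_total = 1.54 + 1.45 = 2.99
U = 1/2.99 = 0.334448

0.334448


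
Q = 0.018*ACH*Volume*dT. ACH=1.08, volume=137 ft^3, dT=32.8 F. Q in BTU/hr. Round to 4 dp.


Q = 0.018 * 1.08 * 137 * 32.8 = 87.3556 BTU/hr

87.3556 BTU/hr


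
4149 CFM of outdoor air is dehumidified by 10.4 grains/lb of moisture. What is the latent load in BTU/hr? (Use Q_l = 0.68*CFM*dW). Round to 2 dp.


Q = 0.68 * 4149 * 10.4 = 29341.73 BTU/hr

29341.73 BTU/hr


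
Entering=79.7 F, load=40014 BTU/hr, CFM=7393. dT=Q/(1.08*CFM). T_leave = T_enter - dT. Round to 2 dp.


dT = 40014/(1.08*7393) = 5.0115
T_leave = 79.7 - 5.0115 = 74.69 F

74.69 F


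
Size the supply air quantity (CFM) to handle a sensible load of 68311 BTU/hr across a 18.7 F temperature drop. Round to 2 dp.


CFM = 68311 / (1.08 * 18.7) = 3382.40

3382.40 CFM


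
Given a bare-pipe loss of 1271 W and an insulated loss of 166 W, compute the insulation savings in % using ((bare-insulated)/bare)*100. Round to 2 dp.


Savings = ((1271-166)/1271)*100 = 86.94 %

86.94 %


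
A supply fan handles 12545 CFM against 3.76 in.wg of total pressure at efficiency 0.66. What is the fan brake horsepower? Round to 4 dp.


BHP = 12545 * 3.76 / (6356 * 0.66) = 11.2443 hp

11.2443 hp


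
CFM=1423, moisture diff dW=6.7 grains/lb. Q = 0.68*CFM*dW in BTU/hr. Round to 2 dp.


Q = 0.68 * 1423 * 6.7 = 6483.19 BTU/hr

6483.19 BTU/hr


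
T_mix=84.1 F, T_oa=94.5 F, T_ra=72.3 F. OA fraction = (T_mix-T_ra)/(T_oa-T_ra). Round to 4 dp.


frac = (84.1 - 72.3) / (94.5 - 72.3) = 0.5315

0.5315


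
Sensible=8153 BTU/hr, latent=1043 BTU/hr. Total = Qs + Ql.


Qt = 8153 + 1043 = 9196 BTU/hr

9196 BTU/hr


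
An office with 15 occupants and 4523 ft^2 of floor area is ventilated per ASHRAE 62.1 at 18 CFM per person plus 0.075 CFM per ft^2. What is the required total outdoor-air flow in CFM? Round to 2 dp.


Total = 15*18 + 4523*0.075 = 609.23 CFM

609.23 CFM


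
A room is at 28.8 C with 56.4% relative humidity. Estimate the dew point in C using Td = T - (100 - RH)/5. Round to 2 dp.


Td = 28.8 - (100-56.4)/5 = 20.08 C

20.08 C


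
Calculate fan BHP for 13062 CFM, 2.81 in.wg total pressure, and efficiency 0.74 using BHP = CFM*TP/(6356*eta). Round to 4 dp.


BHP = 13062 * 2.81 / (6356 * 0.74) = 7.8037 hp

7.8037 hp


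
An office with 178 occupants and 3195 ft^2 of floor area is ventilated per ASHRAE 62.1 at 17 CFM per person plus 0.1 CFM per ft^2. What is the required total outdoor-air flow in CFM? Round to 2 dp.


Total = 178*17 + 3195*0.1 = 3345.50 CFM

3345.50 CFM


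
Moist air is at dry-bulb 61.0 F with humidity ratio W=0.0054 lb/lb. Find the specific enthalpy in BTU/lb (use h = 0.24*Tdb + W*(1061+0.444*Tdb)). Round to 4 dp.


h = 0.24*61.0 + 0.0054*(1061+0.444*61.0) = 20.5157 BTU/lb

20.5157 BTU/lb


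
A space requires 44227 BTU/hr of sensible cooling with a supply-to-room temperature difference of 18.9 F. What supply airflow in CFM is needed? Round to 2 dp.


CFM = 44227 / (1.08 * 18.9) = 2166.72

2166.72 CFM


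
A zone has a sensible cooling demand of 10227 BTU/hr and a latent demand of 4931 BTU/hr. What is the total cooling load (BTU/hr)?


Qt = 10227 + 4931 = 15158 BTU/hr

15158 BTU/hr


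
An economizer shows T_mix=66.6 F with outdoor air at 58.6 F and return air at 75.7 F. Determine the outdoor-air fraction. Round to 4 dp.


frac = (66.6 - 75.7) / (58.6 - 75.7) = 0.5322

0.5322


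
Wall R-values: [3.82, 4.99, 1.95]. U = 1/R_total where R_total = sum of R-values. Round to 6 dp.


R_total = 3.82 + 4.99 + 1.95 = 10.76
U = 1/10.76 = 0.092937

0.092937


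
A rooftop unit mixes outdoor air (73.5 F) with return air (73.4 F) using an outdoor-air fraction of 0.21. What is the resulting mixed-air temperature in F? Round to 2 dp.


T_mix = 0.21*73.5 + 0.79*73.4 = 73.42 F

73.42 F


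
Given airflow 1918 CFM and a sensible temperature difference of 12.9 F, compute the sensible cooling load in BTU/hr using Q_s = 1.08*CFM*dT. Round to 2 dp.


Q = 1.08 * 1918 * 12.9 = 26721.58 BTU/hr

26721.58 BTU/hr


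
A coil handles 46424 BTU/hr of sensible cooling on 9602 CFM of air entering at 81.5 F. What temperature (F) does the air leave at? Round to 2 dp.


dT = 46424/(1.08*9602) = 4.4767
T_leave = 81.5 - 4.4767 = 77.02 F

77.02 F


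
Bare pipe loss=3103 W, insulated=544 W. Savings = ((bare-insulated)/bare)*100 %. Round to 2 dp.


Savings = ((3103-544)/3103)*100 = 82.47 %

82.47 %


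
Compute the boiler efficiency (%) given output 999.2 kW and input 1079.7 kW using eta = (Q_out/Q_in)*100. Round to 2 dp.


eta = (999.2/1079.7)*100 = 92.54 %

92.54 %


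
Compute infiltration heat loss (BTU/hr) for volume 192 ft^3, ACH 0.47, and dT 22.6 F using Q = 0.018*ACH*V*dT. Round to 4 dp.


Q = 0.018 * 0.47 * 192 * 22.6 = 36.7096 BTU/hr

36.7096 BTU/hr


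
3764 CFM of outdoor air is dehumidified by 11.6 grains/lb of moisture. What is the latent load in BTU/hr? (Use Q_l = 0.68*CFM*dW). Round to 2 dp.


Q = 0.68 * 3764 * 11.6 = 29690.43 BTU/hr

29690.43 BTU/hr


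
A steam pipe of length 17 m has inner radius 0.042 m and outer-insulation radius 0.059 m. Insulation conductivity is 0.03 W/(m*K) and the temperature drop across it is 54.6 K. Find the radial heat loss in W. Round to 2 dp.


Q = 2*pi*0.03*17*54.6/ln(0.059/0.042) = 514.79 W

514.79 W


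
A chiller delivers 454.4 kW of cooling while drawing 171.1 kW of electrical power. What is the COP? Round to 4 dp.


COP = 454.4 / 171.1 = 2.6558

2.6558


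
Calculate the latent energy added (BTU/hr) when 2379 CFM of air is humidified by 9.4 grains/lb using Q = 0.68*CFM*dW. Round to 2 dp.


Q = 0.68 * 2379 * 9.4 = 15206.57 BTU/hr

15206.57 BTU/hr


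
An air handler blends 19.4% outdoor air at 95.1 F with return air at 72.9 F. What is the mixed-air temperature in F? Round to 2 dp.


T_mix = 72.9 + (19.4/100)*(95.1-72.9) = 77.21 F

77.21 F


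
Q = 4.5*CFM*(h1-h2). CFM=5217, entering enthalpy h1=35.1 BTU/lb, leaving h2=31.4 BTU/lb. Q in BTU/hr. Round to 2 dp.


Q = 4.5 * 5217 * (35.1 - 31.4) = 86863.05 BTU/hr

86863.05 BTU/hr


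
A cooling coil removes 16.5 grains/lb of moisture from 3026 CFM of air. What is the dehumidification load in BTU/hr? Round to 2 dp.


Q = 0.68 * 3026 * 16.5 = 33951.72 BTU/hr

33951.72 BTU/hr


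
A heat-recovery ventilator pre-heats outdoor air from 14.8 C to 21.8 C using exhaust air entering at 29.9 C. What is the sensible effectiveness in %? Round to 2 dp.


eff = (21.8-14.8)/(29.9-14.8)*100 = 46.36 %

46.36 %


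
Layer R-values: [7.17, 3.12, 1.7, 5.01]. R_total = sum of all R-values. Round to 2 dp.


R_total = 7.17 + 3.12 + 1.7 + 5.01 = 17.00

17.00


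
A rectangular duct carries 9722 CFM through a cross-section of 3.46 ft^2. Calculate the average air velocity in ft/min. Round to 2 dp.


V = 9722 / 3.46 = 2809.83 ft/min

2809.83 ft/min


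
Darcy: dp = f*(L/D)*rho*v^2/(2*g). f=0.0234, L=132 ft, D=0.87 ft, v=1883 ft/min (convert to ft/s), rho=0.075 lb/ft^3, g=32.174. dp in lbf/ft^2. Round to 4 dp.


v_fps = 1883/60 = 31.3833 ft/s
dp = 0.0234*(132/0.87)*0.075*31.3833^2/(2*32.174) = 4.0756 lbf/ft^2

4.0756 lbf/ft^2


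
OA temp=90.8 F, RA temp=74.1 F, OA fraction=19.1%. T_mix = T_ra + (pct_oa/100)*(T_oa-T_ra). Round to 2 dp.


T_mix = 74.1 + (19.1/100)*(90.8-74.1) = 77.29 F

77.29 F


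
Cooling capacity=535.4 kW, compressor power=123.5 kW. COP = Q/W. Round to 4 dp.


COP = 535.4 / 123.5 = 4.3352

4.3352


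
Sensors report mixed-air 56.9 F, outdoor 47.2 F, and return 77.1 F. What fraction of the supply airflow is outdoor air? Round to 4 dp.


frac = (56.9 - 77.1) / (47.2 - 77.1) = 0.6756

0.6756


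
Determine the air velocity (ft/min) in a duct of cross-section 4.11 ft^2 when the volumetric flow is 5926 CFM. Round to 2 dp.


V = 5926 / 4.11 = 1441.85 ft/min

1441.85 ft/min


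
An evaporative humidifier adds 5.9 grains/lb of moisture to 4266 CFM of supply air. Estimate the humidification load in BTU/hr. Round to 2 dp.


Q = 0.68 * 4266 * 5.9 = 17115.19 BTU/hr

17115.19 BTU/hr


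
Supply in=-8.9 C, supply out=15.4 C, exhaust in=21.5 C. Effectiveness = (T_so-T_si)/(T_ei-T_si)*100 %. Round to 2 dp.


eff = (15.4-(-8.9))/(21.5-(-8.9))*100 = 79.93 %

79.93 %


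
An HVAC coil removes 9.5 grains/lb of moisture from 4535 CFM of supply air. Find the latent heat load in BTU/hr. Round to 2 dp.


Q = 0.68 * 4535 * 9.5 = 29296.10 BTU/hr

29296.10 BTU/hr


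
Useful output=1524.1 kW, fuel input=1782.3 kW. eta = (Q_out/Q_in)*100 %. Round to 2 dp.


eta = (1524.1/1782.3)*100 = 85.51 %

85.51 %


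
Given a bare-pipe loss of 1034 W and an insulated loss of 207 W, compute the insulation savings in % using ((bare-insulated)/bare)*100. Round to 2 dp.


Savings = ((1034-207)/1034)*100 = 79.98 %

79.98 %


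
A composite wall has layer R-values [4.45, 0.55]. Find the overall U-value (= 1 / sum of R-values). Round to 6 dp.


R_total = 4.45 + 0.55 = 5.00
U = 1/5.00 = 0.200000

0.200000


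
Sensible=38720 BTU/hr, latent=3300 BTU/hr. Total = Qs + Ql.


Qt = 38720 + 3300 = 42020 BTU/hr

42020 BTU/hr
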